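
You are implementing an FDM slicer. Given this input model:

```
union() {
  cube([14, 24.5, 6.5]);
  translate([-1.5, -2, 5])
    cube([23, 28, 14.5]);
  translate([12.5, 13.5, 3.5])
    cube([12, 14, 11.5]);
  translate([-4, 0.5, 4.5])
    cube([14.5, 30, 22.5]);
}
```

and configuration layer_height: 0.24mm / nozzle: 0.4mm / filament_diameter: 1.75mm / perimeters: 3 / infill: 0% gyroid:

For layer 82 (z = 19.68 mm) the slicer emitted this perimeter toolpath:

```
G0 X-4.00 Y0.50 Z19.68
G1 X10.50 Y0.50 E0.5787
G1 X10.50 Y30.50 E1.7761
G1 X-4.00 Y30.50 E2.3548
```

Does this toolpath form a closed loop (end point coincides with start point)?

Start point (G0): (-4.00, 0.50). End point (last G1): the path does not return to the start — open.

no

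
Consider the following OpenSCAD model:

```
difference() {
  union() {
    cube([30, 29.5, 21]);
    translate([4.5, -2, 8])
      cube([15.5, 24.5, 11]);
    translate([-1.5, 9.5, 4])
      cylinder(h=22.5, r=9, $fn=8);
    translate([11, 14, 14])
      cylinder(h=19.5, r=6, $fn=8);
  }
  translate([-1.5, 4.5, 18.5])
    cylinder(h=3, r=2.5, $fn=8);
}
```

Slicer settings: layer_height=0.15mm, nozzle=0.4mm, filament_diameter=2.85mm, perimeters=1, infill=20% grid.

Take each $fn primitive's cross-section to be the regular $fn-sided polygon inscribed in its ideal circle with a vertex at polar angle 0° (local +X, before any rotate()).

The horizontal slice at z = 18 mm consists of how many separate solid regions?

At z = 18 mm: the cube (footprint 30×29.5) is included at this height; the 15.5×24.5 cube at (4.5, -2) contributes its full rectangle; the cylinder at (-1.5, 9.5): section is a regular 8-gon, circumradius r=9; the r=6 cylinder at (11, 14) contributes a regular 8-gon of circumradius 6; Merging all regions: the regions partially overlap (shared area 539.06 mm²), so overlapping operands fuse into one piece — 1 connected region; the cylinder at (-1.5, 4.5) is not intersected at this z (z outside [18.5, 21.5]); Taking the first minus the rest: none of the subtracted shapes is present at this height, so the result so far is unchanged — 1 connected region. The result has 1 disconnected region.

1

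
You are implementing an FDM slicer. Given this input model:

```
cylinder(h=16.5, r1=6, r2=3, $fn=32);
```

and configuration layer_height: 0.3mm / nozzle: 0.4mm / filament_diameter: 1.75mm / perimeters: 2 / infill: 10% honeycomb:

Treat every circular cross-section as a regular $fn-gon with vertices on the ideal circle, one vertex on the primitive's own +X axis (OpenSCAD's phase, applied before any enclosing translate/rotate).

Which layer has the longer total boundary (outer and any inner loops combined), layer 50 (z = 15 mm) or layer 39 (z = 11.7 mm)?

layer 39 (z = 11.7 mm)

Layer 50 (z = 15): the cone contributes a regular 32-gon of circumradius 3.273 (interpolated between r1=6 and r2=3 at t=0.909) (perimeter = 2·32·3.273·sin(180°/32) = 20.53 mm). So its perimeter = 20.53 mm. Layer 39 (z = 11.7): the cone (r1=6→r2=3) has section circumradius 3.873 here — a regular 32-gon (perimeter = 2·32·3.873·sin(180°/32) = 24.29 mm). So its perimeter = 24.29 mm. Layer 39 is larger (24.29 vs 20.53 mm).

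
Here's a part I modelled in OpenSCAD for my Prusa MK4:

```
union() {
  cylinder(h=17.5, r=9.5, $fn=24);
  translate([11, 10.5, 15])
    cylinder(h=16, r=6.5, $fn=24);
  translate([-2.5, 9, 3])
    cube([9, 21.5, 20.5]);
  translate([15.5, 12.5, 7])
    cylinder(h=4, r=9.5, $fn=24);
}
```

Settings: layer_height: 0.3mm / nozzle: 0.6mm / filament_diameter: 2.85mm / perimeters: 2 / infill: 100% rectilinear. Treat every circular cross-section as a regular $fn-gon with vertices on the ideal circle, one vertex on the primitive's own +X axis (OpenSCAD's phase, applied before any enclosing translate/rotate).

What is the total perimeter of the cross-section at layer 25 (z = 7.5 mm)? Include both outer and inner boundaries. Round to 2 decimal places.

At z = 7.5 mm: the r=9.5 cylinder contributes a regular 24-gon of circumradius 9.5 (perimeter = 2·24·9.500·sin(180°/24) = 59.52 mm); the cylinder at (11, 10.5) is not intersected at this z (z outside [15, 31]); the cube at (-2.5, 9) (footprint 9×21.5) is included at this height (perimeter 61.00 mm); the r=9.5 cylinder at (15.5, 12.5) contributes a regular 24-gon of circumradius 9.5 (perimeter = 2·24·9.500·sin(180°/24) = 59.52 mm); Taking the union: the regions partially overlap (shared area 3.45 mm²), so the edge portions inside another operand are dropped and the merged outline is re-measured after clipping — boundary = 157.38 mm. Overall, the cross-section is a single solid region. Total boundary length (outer) = 157.38 mm.

157.38 mm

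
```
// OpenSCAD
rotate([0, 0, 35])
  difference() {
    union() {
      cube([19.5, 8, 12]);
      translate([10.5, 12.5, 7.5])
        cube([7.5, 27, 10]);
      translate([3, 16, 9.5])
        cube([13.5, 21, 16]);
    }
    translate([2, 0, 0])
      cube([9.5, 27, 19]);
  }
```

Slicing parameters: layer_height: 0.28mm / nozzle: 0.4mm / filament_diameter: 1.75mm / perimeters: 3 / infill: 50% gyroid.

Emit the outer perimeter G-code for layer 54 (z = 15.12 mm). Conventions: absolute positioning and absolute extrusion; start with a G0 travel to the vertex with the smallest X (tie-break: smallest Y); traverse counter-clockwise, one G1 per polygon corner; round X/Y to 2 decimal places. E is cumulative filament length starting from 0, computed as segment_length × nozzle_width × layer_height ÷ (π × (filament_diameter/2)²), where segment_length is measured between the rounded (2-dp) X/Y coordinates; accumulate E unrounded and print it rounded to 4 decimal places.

At z = 15.12 mm: the cube is not intersected at this z (z outside [0, 12]); the cube at (10.5, 12.5) is present — its section is the full 7.5×27 rectangle; the 13.5×21 cube at (3, 16) contributes its full rectangle; Taking the union: the regions partially overlap (shared area 126.00 mm²), so overlapping operands fuse into one piece — 1 connected region; the 9.5×27 cube at (2, 0) contributes its full rectangle; Subtracting the remaining from the first: starting from that combined region, the 9.5×27 cube at (2, 0) partially overlaps it — only the 97.00 mm² overlap (of its 256.50 mm²) is removed, clipping the outline — 1 connected region; (rotated 35° about Z; rotation is an isometry so areas/perimeters/island counts are preserved). The outline is a single polygon with 8 vertices. Extrusion per mm of travel: 0.4 × 0.28 / (π × 0.875²) = 0.046564. Accumulating E over each segment gives final E = 3.9112.

G0 X-18.76 Y32.03 Z15.12
G1 X-13.03 Y23.84 E0.4654
G1 X-6.07 Y28.71 E0.8610
G1 X2.25 Y16.84 E1.5359
G1 X7.58 Y20.56 E1.8386
G1 X-7.91 Y42.68 E3.0960
G1 X-14.06 Y38.38 E3.4455
G1 X-12.62 Y36.33 E3.5621
G1 X-18.76 Y32.03 E3.9112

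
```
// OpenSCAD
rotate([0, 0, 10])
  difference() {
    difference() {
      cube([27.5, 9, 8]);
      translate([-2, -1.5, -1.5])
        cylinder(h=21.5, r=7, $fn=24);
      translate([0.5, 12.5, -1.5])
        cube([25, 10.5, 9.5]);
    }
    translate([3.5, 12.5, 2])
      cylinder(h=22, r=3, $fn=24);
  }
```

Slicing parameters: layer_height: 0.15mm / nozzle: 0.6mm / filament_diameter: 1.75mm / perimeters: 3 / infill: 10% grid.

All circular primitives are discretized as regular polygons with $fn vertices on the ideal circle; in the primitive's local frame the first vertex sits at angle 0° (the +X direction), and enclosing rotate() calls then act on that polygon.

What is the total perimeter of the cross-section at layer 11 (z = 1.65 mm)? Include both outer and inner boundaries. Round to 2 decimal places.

At z = 1.65 mm: the cube is present — its section is the full 27.5×9 rectangle (perimeter 73.00 mm); the r=7 cylinder at (-2, -1.5) contributes a regular 24-gon of circumradius 7 (perimeter = 2·24·7.000·sin(180°/24) = 43.86 mm); the cube at (0.5, 12.5) is present — its section is the full 25×10.5 rectangle (perimeter 71.00 mm); Taking the first minus the rest: starting from the 27.5×9 cube, the r=7 cylinder at (-2, -1.5) partially overlaps it — only the 16.96 mm² overlap (of its 152.19 mm²) is removed, clipping the outline; the 25×10.5 cube at (0.5, 12.5) misses the remaining region (no effect) — boundary = 70.43 mm; the cylinder at (3.5, 12.5) is not intersected at this z (z outside [2, 24]); After the difference (first − rest): none of the subtracted shapes is present at this height, so the result so far is unchanged — boundary = 70.43 mm; (rotated 10° about Z; rotation is an isometry so areas/perimeters/island counts are preserved). Overall, the cross-section is a single solid region. Total boundary length (outer) = 70.43 mm.

70.43 mm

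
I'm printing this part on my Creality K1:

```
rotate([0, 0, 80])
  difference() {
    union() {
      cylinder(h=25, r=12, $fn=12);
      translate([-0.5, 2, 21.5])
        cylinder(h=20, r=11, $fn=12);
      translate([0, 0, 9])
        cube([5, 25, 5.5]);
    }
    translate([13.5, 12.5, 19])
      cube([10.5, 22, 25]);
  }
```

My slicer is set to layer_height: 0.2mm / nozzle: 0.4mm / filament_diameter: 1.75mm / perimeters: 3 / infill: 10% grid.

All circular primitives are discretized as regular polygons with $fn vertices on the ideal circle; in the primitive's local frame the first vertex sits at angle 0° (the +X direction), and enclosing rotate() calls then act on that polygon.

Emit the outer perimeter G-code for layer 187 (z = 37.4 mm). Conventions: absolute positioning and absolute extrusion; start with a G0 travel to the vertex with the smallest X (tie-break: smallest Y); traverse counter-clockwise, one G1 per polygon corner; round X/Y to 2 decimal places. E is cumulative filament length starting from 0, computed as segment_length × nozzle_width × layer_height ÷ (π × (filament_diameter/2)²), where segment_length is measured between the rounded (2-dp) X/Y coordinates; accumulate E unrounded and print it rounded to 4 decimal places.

At z = 37.4 mm: the cylinder does not reach this height (z outside [0, 25]); the r=11 cylinder at (-0.5, 2) gives a regular 12-gon of circumradius 11 (constant along its height); the cube is not intersected at this z (z outside [9, 14.5]); Combining (union): only the r=11 cylinder at (-0.5, 2) is present, so the union is just that shape — 1 connected region; the 10.5×22 cube at (13.5, 12.5) contributes its full rectangle; Taking the first minus the rest: starting from that combined region, the 10.5×22 cube at (13.5, 12.5) misses the remaining region (no effect) — 1 connected region; (rotated 80° about Z; rotation is an isometry so areas/perimeters/island counts are preserved). The outline is a single polygon with 12 vertices. Extrusion per mm of travel: 0.4 × 0.2 / (π × 0.875²) = 0.033260. Accumulating E over each segment gives final E = 2.2727.

G0 X-12.89 Y1.77 Z37.40
G1 X-12.39 Y-3.91 E0.1896
G1 X-9.13 Y-8.57 E0.3788
G1 X-3.97 Y-10.98 E0.5682
G1 X1.71 Y-10.48 E0.7579
G1 X6.37 Y-7.22 E0.9470
G1 X8.78 Y-2.06 E1.1364
G1 X8.28 Y3.62 E1.3261
G1 X5.01 Y8.28 E1.5154
G1 X-0.15 Y10.69 E1.7049
G1 X-5.82 Y10.19 E1.8942
G1 X-10.48 Y6.93 E2.0833
G1 X-12.89 Y1.77 E2.2727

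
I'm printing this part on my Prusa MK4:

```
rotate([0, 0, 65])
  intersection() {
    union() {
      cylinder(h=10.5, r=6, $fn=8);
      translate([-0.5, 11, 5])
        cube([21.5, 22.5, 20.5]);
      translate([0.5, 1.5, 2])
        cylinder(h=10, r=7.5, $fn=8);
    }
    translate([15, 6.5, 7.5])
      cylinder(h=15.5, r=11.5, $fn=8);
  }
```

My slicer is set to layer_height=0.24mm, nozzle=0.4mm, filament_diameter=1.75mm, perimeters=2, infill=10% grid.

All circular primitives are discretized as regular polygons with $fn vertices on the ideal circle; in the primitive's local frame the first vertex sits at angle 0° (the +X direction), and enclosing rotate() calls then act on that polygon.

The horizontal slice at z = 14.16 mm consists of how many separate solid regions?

At z = 14.16 mm: the cylinder is absent (z outside [0, 10.5]); the 21.5×22.5 cube at (-0.5, 11) contributes its full rectangle; the cylinder at (0.5, 1.5) is absent (z outside [2, 12]); Merging all regions: only the 21.5×22.5 cube at (-0.5, 11) is present, so the union is just that shape — 1 connected region; the cylinder at (15, 6.5): section is a regular 8-gon, circumradius r=11.5; Keeping only the common overlap: the r=11.5 cylinder at (15, 6.5) partially overlaps the result so far; clipping to the common part keeps 80.50 mm² — 1 connected region; (whole slice rotated 65° about Z — lengths, areas and connectivity unchanged). The result has 1 disconnected region.

1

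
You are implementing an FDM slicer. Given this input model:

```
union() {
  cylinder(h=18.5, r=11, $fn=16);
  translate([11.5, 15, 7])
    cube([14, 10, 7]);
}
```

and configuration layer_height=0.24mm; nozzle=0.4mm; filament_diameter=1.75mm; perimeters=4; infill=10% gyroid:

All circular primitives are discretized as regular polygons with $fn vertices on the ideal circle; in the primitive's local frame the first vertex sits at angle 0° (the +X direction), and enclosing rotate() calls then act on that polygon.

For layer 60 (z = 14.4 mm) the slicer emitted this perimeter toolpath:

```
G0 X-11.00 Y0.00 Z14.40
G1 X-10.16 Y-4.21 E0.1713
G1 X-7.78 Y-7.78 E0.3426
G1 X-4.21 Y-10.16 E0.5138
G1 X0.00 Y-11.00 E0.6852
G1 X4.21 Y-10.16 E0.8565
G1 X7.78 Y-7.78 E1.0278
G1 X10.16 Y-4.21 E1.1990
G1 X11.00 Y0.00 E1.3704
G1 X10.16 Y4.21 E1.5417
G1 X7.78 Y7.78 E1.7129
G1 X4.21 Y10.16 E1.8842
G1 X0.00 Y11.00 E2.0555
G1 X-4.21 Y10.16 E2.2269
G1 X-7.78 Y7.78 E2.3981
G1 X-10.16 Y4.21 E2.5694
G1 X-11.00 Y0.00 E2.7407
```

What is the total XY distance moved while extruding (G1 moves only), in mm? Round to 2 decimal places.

68.67 mm

Sum the Euclidean lengths of each G1 segment: total = 68.67 mm.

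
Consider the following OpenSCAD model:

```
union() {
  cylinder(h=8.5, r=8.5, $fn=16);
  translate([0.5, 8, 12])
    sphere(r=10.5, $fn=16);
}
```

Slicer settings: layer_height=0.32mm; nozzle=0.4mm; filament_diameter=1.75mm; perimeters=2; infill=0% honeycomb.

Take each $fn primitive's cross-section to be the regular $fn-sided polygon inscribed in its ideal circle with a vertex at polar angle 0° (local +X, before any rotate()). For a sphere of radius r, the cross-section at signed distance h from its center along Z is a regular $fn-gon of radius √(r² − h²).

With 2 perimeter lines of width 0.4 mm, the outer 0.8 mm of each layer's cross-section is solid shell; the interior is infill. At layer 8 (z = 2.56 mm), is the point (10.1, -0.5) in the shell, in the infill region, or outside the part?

outside

At z = 2.56 mm: the r=8.5 cylinder gives a regular 16-gon of circumradius 8.5 (constant along its height); the sphere at (0.5, 8): section is a regular 16-gon, circumradius = √(r²−h²) = √(10.5²−9.44²) = 4.597; Taking the union: the regions partially overlap (shared area 31.94 mm²), so overlapping operands fuse into one piece — 1 connected region. Overall, the cross-section is a single solid region. The nearest boundary edge runs (8.50, 0.00)→(7.85, -3.25); distance from the point to it = 1.67 mm. The point is not inside any of the regions above, so it lies outside the cross-section (1.67 mm from the nearest boundary).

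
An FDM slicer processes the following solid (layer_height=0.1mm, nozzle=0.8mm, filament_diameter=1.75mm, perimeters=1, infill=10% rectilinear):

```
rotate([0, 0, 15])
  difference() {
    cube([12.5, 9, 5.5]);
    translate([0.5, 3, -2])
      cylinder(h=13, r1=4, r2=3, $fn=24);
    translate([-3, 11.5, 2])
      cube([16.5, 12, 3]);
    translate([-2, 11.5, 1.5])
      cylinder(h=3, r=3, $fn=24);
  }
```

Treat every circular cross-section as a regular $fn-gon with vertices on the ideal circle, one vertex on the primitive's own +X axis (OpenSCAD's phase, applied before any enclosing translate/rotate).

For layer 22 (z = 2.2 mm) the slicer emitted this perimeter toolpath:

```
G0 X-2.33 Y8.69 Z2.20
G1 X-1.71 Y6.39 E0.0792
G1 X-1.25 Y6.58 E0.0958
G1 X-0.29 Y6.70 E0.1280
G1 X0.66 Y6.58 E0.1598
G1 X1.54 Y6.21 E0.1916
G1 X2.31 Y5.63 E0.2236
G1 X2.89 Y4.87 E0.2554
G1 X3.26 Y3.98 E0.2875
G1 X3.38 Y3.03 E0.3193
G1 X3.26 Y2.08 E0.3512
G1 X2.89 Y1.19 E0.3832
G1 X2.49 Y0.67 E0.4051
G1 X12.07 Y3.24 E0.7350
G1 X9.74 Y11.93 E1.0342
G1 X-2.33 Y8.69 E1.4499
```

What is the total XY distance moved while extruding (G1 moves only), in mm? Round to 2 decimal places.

Sum the Euclidean lengths of each G1 segment: total = 43.59 mm.

43.59 mm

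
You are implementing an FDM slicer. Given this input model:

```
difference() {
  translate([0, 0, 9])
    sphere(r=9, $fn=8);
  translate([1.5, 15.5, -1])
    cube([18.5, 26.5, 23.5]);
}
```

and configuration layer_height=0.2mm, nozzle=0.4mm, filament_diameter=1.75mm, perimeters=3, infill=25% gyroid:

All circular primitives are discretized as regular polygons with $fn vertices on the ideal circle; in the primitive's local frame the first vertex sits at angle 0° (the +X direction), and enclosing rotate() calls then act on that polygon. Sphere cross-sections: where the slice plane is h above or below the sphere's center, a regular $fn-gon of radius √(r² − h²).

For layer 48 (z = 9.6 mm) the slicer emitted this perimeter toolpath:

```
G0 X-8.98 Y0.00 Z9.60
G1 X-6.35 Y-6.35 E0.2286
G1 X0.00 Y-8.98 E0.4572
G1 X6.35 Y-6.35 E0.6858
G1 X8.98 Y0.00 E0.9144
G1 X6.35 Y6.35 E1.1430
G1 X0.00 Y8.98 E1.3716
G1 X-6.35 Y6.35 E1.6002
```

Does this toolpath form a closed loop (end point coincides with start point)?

Start point (G0): (-8.98, 0.00). End point (last G1): the path does not return to the start — open.

no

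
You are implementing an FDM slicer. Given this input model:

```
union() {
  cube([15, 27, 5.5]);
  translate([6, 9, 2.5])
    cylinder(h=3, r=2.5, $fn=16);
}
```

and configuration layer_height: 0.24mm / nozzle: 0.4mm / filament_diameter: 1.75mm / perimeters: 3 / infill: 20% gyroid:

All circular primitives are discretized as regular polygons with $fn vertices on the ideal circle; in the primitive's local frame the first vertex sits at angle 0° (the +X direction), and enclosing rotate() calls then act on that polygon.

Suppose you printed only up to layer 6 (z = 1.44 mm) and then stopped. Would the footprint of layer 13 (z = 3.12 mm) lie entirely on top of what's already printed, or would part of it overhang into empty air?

entirely on top

Compare the two slices. At z = 1.44: the cube is present — its section is the full 15×27 rectangle (area 405.00 mm²); the cylinder at (6, 9) does not reach this height (z outside [2.5, 5.5]); Merging all regions: only the 15×27 cube is present, so the union is just that shape — area = 405.00 mm². At z = 3.12: the cube is present — its section is the full 15×27 rectangle (area 405.00 mm²); the r=2.5 cylinder at (6, 9) contributes a regular 16-gon of circumradius 2.5 (area = (16/2)·2.500²·sin(360°/16) = 19.13 mm²); Merging all regions: the r=2.5 cylinder at (6, 9) lies entirely inside the 15×27 cube, so the union is just the 15×27 cube — area = 405.00 mm². Checking containment: the cross-section at z = 3.12 is a subset of the cross-section at z = 1.44.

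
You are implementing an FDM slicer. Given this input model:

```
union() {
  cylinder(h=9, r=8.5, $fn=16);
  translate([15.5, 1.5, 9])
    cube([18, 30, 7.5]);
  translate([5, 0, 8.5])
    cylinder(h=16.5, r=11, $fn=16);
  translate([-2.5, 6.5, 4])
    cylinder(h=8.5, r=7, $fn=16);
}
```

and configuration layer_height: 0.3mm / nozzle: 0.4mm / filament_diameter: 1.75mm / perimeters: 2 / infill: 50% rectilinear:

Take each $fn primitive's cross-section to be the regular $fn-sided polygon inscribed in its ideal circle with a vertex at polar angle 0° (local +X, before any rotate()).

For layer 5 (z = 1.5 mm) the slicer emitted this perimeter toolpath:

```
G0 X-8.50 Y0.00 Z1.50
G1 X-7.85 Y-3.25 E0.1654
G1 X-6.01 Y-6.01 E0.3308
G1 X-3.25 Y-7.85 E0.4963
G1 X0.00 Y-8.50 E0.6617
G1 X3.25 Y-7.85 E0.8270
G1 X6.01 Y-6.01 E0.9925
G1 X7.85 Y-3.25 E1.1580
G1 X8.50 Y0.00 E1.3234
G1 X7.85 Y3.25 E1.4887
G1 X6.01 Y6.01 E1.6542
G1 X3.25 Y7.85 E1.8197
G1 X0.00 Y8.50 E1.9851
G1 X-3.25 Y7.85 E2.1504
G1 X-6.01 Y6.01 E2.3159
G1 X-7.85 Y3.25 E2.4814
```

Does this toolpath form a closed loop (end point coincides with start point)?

Start point (G0): (-8.50, 0.00). End point (last G1): the path does not return to the start — open.

no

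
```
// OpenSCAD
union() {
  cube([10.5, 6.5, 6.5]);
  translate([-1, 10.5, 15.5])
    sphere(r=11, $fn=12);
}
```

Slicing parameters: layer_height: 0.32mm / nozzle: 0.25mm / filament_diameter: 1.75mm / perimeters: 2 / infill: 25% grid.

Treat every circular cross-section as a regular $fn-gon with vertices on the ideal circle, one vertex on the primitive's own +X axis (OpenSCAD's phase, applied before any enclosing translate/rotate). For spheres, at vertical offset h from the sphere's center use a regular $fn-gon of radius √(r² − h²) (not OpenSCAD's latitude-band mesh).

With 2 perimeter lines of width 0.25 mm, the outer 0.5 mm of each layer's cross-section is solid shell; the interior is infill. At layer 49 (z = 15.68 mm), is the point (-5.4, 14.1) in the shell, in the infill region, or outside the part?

At z = 15.68 mm: the cube is absent (z outside [0, 6.5]); the sphere at (-1, 10.5): section is a regular 12-gon, circumradius = √(r²−h²) = √(11²−0.18²) = 10.999; Taking the union: only the r=11 sphere at (-1, 10.5) is present, so the union is just that shape — 1 connected region. Overall, the cross-section is a single solid region. The nearest boundary edge runs (-6.50, 20.03)→(-10.53, 16.00); distance from the point to it = 4.97 mm. The point is inside the cross-section and 4.97 mm from the nearest boundary — more than the 0.5 mm shell width (2 × 0.25), so it's in the infill interior.

infill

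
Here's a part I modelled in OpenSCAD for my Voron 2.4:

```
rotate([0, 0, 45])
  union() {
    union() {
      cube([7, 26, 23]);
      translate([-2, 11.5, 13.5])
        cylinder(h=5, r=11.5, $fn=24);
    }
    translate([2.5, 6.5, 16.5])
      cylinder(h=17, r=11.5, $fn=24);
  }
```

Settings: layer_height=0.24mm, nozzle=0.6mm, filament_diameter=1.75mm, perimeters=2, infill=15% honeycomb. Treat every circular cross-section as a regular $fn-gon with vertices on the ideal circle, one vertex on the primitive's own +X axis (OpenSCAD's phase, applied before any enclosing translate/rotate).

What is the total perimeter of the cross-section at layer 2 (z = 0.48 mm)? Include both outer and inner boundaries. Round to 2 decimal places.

66.00 mm

At z = 0.48 mm: the cube is present — its section is the full 7×26 rectangle (perimeter 66.00 mm); the cylinder at (-2, 11.5) is not intersected at this z (z outside [13.5, 18.5]); Combining (union): only the 7×26 cube is present, so the union is just that shape — boundary = 66.00 mm; the cylinder at (2.5, 6.5) is not intersected at this z (z outside [16.5, 33.5]); Merging all regions: only the result so far is present, so the union is just that shape — boundary = 66.00 mm; (whole slice rotated 45° about Z — lengths, areas and connectivity unchanged). Overall, the cross-section is a single solid region. Total boundary length (outer) = 66.00 mm.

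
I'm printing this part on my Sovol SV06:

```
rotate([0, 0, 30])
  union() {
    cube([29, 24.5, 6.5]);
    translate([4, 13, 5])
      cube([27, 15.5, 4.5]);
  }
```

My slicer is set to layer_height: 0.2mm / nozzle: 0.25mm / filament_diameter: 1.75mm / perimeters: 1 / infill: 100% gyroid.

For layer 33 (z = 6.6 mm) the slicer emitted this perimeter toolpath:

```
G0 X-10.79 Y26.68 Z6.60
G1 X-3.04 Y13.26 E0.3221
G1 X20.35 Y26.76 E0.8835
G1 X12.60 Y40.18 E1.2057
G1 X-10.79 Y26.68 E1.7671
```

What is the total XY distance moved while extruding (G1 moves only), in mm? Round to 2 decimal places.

85.01 mm

Sum the Euclidean lengths of each G1 segment: total = 85.01 mm.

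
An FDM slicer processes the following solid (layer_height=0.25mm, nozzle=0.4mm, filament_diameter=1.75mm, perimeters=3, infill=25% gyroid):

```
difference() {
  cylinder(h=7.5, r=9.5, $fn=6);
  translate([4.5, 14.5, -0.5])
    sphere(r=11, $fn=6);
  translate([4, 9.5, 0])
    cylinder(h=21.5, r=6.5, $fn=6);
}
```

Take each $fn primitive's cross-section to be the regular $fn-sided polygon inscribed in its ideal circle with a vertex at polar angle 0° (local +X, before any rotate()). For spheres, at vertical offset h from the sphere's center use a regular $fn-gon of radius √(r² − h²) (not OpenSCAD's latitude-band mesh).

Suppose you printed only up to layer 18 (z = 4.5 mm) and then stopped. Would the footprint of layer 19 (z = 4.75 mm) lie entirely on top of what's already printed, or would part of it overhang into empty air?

Compare the two slices. At z = 4.5: the cylinder: section is a regular 6-gon, circumradius r=9.5 (area = (6/2)·9.500²·sin(360°/6) = 234.48 mm²); the r=11 sphere at (4.5, 14.5) slices to a regular 6-gon of circumradius 9.798 (√(r²−h²) with h=5 from center) (area = (6/2)·9.798²·sin(360°/6) = 249.42 mm²); the r=6.5 cylinder at (4, 9.5) gives a regular 6-gon of circumradius 6.5 (constant along its height) (area = (6/2)·6.500²·sin(360°/6) = 109.77 mm²); Subtracting the remaining from the first: starting from the r=9.5 cylinder (234.48 mm²), the r=11 sphere at (4.5, 14.5) partially overlaps it — only the 14.22 mm² overlap (of its 249.42 mm²) is removed, clipping the outline; the r=6.5 cylinder at (4, 9.5) partially overlaps it — only the 14.16 mm² overlap (of its 109.77 mm²) is removed, clipping the outline — area = 206.09 mm². At z = 4.75: the cylinder: section is a regular 6-gon, circumradius r=9.5 (area = (6/2)·9.500²·sin(360°/6) = 234.48 mm²); the r=11 sphere at (4.5, 14.5) contributes a regular 6-gon of circumradius √(11²−5.25²) = 9.666 (area = (6/2)·9.666²·sin(360°/6) = 242.76 mm²); the r=6.5 cylinder at (4, 9.5) gives a regular 6-gon of circumradius 6.5 (constant along its height) (area = (6/2)·6.500²·sin(360°/6) = 109.77 mm²); Subtracting the remaining from the first: starting from the r=9.5 cylinder (234.48 mm²), the r=11 sphere at (4.5, 14.5) partially overlaps it — only the 13.21 mm² overlap (of its 242.76 mm²) is removed, clipping the outline; the r=6.5 cylinder at (4, 9.5) partially overlaps it — only the 15.17 mm² overlap (of its 109.77 mm²) is removed, clipping the outline — area = 206.09 mm². Checking containment: the cross-section at z = 4.75 is a subset of the cross-section at z = 4.5.

entirely on top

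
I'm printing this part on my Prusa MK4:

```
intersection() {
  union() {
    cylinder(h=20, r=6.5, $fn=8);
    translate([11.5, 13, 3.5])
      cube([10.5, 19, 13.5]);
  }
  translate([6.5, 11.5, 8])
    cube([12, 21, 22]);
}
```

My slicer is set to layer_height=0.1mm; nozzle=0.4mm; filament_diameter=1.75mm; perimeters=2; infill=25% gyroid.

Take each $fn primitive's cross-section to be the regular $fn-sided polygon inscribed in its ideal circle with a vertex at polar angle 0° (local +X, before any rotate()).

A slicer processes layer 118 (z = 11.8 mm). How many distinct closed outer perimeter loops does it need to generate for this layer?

1

At z = 11.8 mm: the cylinder: section is a regular 8-gon, circumradius r=6.5; the cube at (11.5, 13) (footprint 10.5×19) is included at this height; Taking the union: the 2 present regions are separate (no shared area or edge), so areas and boundary lengths simply add and each stays a separate island — 2 connected regions; the cube at (6.5, 11.5) is present — its section is the full 12×21 rectangle; After intersecting: the 12×21 cube at (6.5, 11.5) partially overlaps that combined region; clipping to the common part keeps 133.00 mm² — 1 connected region. The result has 1 disconnected region.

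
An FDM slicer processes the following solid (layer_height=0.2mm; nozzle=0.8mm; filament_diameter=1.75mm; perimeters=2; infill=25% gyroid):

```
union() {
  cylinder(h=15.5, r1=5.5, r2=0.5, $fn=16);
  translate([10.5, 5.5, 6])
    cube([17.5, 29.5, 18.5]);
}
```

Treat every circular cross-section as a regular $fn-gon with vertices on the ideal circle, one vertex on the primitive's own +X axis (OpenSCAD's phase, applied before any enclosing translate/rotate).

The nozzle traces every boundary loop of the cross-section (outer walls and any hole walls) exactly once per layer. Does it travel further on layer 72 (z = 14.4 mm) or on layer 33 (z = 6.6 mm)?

layer 33 (z = 6.6 mm)

Layer 72 (z = 14.4): the cone (r1=5.5→r2=0.5) has section circumradius 0.855 here — a regular 16-gon (perimeter = 2·16·0.855·sin(180°/16) = 5.34 mm); the 17.5×29.5 cube at (10.5, 5.5) contributes its full rectangle (perimeter 94.00 mm); Merging all regions: the 2 present regions are separate (no shared area or edge), so areas and boundary lengths simply add and each stays a separate island — boundary = 99.34 mm. So its perimeter = 99.34 mm. Layer 33 (z = 6.6): the cone (r1=5.5→r2=0.5) has section circumradius 3.371 here — a regular 16-gon (perimeter = 2·16·3.371·sin(180°/16) = 21.04 mm); the cube at (10.5, 5.5) (footprint 17.5×29.5) is included at this height (perimeter 94.00 mm); Combining (union): the 2 present regions are separate (no shared area or edge), so areas and boundary lengths simply add and each stays a separate island — boundary = 115.04 mm. So its perimeter = 115.04 mm. Layer 33 is larger (115.04 vs 99.34 mm).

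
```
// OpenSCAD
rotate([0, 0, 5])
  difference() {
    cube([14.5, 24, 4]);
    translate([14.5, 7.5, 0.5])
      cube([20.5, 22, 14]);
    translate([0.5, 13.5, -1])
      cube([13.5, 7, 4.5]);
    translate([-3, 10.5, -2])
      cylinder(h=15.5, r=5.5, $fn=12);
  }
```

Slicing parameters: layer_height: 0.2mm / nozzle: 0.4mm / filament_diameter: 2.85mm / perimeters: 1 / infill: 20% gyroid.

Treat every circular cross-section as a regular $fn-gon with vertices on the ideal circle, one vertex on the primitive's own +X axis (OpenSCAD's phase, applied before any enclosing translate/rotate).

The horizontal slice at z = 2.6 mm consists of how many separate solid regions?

1

At z = 2.6 mm: the cube (footprint 14.5×24) is included at this height; the cube at (14.5, 7.5) (footprint 20.5×22) is included at this height; the 13.5×7 cube at (0.5, 13.5) contributes its full rectangle; the r=5.5 cylinder at (-3, 10.5) contributes a regular 12-gon of circumradius 5.5; Taking the first minus the rest: starting from the 14.5×24 cube, the 20.5×22 cube at (14.5, 7.5) misses the remaining region (no effect); the 13.5×7 cube at (0.5, 13.5) lies wholly inside it (removes its full 94.50 mm² and its 41.00 mm outline becomes a hole wall); the r=5.5 cylinder at (-3, 10.5) partially overlaps it — only the 14.32 mm² overlap (of its 90.75 mm²) is removed, clipping the outline — 1 connected region; (rotated 5° about Z; rotation is an isometry so areas/perimeters/island counts are preserved). The result has 1 disconnected region.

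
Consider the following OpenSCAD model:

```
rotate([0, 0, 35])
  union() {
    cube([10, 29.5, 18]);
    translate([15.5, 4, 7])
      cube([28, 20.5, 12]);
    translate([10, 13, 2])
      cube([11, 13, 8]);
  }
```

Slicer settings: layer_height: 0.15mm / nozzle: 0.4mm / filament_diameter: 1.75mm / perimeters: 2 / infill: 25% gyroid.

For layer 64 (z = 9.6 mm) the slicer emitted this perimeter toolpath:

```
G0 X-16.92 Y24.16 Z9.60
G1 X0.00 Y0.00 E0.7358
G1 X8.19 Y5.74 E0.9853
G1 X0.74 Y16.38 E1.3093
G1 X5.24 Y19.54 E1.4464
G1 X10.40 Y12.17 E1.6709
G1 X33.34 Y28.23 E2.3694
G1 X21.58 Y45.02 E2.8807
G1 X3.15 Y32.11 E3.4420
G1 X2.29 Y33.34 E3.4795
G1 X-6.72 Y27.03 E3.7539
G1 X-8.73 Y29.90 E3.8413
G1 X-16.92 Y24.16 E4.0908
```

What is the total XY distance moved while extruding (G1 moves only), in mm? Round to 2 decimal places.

163.99 mm

Sum the Euclidean lengths of each G1 segment: total = 163.99 mm.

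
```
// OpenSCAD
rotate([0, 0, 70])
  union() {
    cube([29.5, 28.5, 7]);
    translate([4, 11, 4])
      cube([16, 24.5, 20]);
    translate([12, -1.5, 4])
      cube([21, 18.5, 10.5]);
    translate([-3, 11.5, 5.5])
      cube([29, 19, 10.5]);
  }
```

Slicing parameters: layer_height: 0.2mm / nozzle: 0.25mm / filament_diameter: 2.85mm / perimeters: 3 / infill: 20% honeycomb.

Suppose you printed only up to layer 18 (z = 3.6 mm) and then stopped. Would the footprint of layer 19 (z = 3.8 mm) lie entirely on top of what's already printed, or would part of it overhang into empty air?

Compare the two slices. At z = 3.6: the cube (footprint 29.5×28.5) is included at this height (area 840.75 mm²); the cube at (4, 11) is not intersected at this z (z outside [4, 24]); the cube at (12, -1.5) does not reach this height (z outside [4, 14.5]); the cube at (-3, 11.5) does not reach this height (z outside [5.5, 16]); Taking the union: only the 29.5×28.5 cube is present, so the union is just that shape — area = 840.75 mm²; (rotated 70° about Z; rotation is an isometry so areas/perimeters/island counts are preserved). At z = 3.8: the cube (footprint 29.5×28.5) is included at this height (area 840.75 mm²); the cube at (4, 11) is absent (z outside [4, 24]); the cube at (12, -1.5) is not intersected at this z (z outside [4, 14.5]); the cube at (-3, 11.5) does not reach this height (z outside [5.5, 16]); Merging all regions: only the 29.5×28.5 cube is present, so the union is just that shape — area = 840.75 mm²; (whole slice rotated 70° about Z — lengths, areas and connectivity unchanged). Checking containment: the cross-section at z = 3.8 is a subset of the cross-section at z = 3.6.

entirely on top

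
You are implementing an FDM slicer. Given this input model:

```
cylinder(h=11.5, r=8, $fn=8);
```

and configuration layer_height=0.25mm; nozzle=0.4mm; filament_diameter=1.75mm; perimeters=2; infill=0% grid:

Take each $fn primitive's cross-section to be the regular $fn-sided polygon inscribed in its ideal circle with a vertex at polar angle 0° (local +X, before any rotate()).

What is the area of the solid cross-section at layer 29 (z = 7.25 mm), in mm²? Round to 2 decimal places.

At z = 7.25 mm: the cylinder: section is a regular 8-gon, circumradius r=8 (area = (8/2)·8.000²·sin(360°/8) = 181.02 mm²). Overall, the cross-section is a single solid region. Net area = 181.02 mm².

181.02 mm²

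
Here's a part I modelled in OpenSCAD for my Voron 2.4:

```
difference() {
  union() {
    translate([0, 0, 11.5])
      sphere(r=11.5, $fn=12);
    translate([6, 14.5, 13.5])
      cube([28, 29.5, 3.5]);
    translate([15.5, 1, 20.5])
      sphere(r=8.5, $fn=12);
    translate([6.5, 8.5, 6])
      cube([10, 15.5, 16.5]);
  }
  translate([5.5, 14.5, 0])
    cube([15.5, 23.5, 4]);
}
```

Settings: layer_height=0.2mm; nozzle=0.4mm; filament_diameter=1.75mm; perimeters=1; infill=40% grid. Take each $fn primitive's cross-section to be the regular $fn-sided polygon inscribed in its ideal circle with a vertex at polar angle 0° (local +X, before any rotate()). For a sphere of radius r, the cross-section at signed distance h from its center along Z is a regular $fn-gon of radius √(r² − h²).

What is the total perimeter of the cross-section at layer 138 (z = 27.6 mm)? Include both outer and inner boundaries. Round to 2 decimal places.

At z = 27.6 mm: the sphere does not reach this height (|z−center|=16.100 > r=11.5); the cube at (6, 14.5) is absent (z outside [13.5, 17]); the sphere at (15.5, 1): section is a regular 12-gon, circumradius = √(r²−h²) = √(8.5²−7.1²) = 4.673 (perimeter = 2·12·4.673·sin(180°/12) = 29.03 mm); the cube at (6.5, 8.5) does not reach this height (z outside [6, 22.5]); Combining (union): only the r=8.5 sphere at (15.5, 1) is present, so the union is just that shape — boundary = 29.03 mm; the cube at (5.5, 14.5) is not intersected at this z (z outside [0, 4]); Subtracting the remaining from the first: none of the subtracted shapes is present at this height, so that combined region is unchanged — boundary = 29.03 mm. Overall, the cross-section is a single solid region. Total boundary length (outer) = 29.03 mm.

29.03 mm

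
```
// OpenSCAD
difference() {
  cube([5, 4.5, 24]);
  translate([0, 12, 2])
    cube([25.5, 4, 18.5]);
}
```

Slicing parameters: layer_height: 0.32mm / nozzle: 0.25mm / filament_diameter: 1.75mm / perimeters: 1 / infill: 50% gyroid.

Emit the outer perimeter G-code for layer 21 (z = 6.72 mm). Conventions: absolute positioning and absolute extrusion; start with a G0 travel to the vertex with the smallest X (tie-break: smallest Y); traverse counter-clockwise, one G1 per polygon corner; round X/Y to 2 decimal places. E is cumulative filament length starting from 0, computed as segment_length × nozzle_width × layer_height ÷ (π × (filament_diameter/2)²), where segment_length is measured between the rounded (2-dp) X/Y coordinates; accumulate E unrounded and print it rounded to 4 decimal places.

At z = 6.72 mm: the cube is present — its section is the full 5×4.5 rectangle; the 25.5×4 cube at (0, 12) contributes its full rectangle; Subtracting the remaining from the first: starting from the 5×4.5 cube, the 25.5×4 cube at (0, 12) misses the remaining region (no effect) — 1 connected region. The outline is a single polygon with 4 vertices. Extrusion per mm of travel: 0.25 × 0.32 / (π × 0.875²) = 0.033260. Accumulating E over each segment gives final E = 0.6319.

G0 X0.00 Y0.00 Z6.72
G1 X5.00 Y0.00 E0.1663
G1 X5.00 Y4.50 E0.3160
G1 X0.00 Y4.50 E0.4823
G1 X0.00 Y0.00 E0.6319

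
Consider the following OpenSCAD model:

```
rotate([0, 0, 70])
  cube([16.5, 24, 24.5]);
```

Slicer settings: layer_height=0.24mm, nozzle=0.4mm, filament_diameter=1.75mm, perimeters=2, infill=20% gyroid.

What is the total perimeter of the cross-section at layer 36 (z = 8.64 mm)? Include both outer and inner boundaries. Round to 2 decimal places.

81.00 mm

At z = 8.64 mm: the 16.5×24 cube contributes its full rectangle (perimeter 81.00 mm); (rotated 70° about Z; rotation is an isometry so areas/perimeters/island counts are preserved). Overall, the cross-section is a single solid region. Total boundary length (outer) = 81.00 mm.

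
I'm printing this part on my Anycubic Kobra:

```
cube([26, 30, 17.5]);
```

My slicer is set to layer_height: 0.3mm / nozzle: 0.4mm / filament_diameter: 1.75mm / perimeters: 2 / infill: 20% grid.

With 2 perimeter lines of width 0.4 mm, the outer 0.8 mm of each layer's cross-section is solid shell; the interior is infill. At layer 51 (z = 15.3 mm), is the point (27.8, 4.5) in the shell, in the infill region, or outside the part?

outside

At z = 15.3 mm: the cube is present — its section is the full 26×30 rectangle. Overall, the cross-section is a single solid region. The nearest boundary edge runs (26.00, 0.00)→(26.00, 30.00); distance from the point to it = 1.80 mm. The point is not inside any of the regions above, so it lies outside the cross-section (1.80 mm from the nearest boundary).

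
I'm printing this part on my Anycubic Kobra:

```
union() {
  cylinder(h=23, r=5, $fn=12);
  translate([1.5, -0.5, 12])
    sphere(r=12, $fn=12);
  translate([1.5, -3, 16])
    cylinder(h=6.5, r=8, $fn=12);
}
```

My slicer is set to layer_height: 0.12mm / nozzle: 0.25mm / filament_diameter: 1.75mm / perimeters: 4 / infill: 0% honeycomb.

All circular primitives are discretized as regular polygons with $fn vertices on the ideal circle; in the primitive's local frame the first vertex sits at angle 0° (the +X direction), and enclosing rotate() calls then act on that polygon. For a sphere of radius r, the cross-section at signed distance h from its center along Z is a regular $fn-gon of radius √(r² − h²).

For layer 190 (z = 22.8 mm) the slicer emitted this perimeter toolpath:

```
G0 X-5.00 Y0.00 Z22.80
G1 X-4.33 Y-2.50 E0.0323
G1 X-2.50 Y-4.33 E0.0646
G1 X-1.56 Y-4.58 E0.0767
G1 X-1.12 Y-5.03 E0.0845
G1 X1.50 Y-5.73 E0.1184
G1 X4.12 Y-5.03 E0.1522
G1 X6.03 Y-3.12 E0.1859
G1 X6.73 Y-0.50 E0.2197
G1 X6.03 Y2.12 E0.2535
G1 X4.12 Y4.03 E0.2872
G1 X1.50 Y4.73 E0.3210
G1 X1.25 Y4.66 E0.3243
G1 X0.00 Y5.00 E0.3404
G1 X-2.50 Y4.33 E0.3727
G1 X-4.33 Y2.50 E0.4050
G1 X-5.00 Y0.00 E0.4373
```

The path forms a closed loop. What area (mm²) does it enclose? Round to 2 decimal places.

94.51 mm²

Apply the shoelace formula to the sequence of (X, Y) vertices; enclosed area = 94.51 mm².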